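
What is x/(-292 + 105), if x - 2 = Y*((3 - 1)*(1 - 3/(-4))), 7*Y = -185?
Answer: 181/374 ≈ 0.48396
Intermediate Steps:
Y = -185/7 (Y = (⅐)*(-185) = -185/7 ≈ -26.429)
x = -181/2 (x = 2 - 185*(3 - 1)*(1 - 3/(-4))/7 = 2 - 370*(1 - 3*(-¼))/7 = 2 - 370*(1 + ¾)/7 = 2 - 370*7/(7*4) = 2 - 185/7*7/2 = 2 - 185/2 = -181/2 ≈ -90.500)
x/(-292 + 105) = -181/2/(-292 + 105) = -181/2/(-187) = -1/187*(-181/2) = 181/374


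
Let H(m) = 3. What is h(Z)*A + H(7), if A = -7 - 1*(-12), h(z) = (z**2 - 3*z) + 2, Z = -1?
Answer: 33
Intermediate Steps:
h(z) = 2 + z**2 - 3*z
A = 5 (A = -7 + 12 = 5)
h(Z)*A + H(7) = (2 + (-1)**2 - 3*(-1))*5 + 3 = (2 + 1 + 3)*5 + 3 = 6*5 + 3 = 30 + 3 = 33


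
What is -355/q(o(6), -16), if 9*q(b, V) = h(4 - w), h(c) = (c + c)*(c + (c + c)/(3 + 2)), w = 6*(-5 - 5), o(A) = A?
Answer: -15975/57344 ≈ -0.27858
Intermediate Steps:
w = -60 (w = 6*(-10) = -60)
h(c) = 14*c²/5 (h(c) = (2*c)*(c + (2*c)/5) = (2*c)*(c + (2*c)*(⅕)) = (2*c)*(c + 2*c/5) = (2*c)*(7*c/5) = 14*c²/5)
q(b, V) = 57344/45 (q(b, V) = (14*(4 - 1*(-60))²/5)/9 = (14*(4 + 60)²/5)/9 = ((14/5)*64²)/9 = ((14/5)*4096)/9 = (⅑)*(57344/5) = 57344/45)
-355/q(o(6), -16) = -355/57344/45 = -355*45/57344 = -15975/57344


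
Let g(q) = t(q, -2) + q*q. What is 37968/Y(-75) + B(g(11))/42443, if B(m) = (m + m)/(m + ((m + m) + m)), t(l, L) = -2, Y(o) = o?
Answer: -1074317191/2122150 ≈ -506.24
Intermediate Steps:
g(q) = -2 + q² (g(q) = -2 + q*q = -2 + q²)
B(m) = ½ (B(m) = (2*m)/(m + (2*m + m)) = (2*m)/(m + 3*m) = (2*m)/((4*m)) = (2*m)*(1/(4*m)) = ½)
37968/Y(-75) + B(g(11))/42443 = 37968/(-75) + (½)/42443 = 37968*(-1/75) + (½)*(1/42443) = -12656/25 + 1/84886 = -1074317191/2122150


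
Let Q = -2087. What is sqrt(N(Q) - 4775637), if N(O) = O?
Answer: 2*I*sqrt(1194431) ≈ 2185.8*I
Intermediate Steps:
sqrt(N(Q) - 4775637) = sqrt(-2087 - 4775637) = sqrt(-4777724) = 2*I*sqrt(1194431)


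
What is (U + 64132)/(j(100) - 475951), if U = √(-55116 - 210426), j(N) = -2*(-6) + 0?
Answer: -64132/475939 - I*√265542/475939 ≈ -0.13475 - 0.0010827*I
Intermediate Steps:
j(N) = 12 (j(N) = 12 + 0 = 12)
U = I*√265542 (U = √(-265542) = I*√265542 ≈ 515.31*I)
(U + 64132)/(j(100) - 475951) = (I*√265542 + 64132)/(12 - 475951) = (64132 + I*√265542)/(-475939) = (64132 + I*√265542)*(-1/475939) = -64132/475939 - I*√265542/475939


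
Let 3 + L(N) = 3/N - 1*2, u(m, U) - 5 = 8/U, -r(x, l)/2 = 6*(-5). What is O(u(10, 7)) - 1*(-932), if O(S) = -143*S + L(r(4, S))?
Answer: 6807/140 ≈ 48.621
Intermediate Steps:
r(x, l) = 60 (r(x, l) = -12*(-5) = -2*(-30) = 60)
u(m, U) = 5 + 8/U
L(N) = -5 + 3/N (L(N) = -3 + (3/N - 1*2) = -3 + (3/N - 2) = -3 + (-2 + 3/N) = -5 + 3/N)
O(S) = -99/20 - 143*S (O(S) = -143*S + (-5 + 3/60) = -143*S + (-5 + 3*(1/60)) = -143*S + (-5 + 1/20) = -143*S - 99/20 = -99/20 - 143*S)
O(u(10, 7)) - 1*(-932) = (-99/20 - 143*(5 + 8/7)) - 1*(-932) = (-99/20 - 143*(5 + 8*(⅐))) + 932 = (-99/20 - 143*(5 + 8/7)) + 932 = (-99/20 - 143*43/7) + 932 = (-99/20 - 6149/7) + 932 = -123673/140 + 932 = 6807/140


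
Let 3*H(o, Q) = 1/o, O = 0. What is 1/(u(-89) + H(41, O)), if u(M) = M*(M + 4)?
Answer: 123/930496 ≈ 0.00013219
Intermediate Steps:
u(M) = M*(4 + M)
H(o, Q) = 1/(3*o)
1/(u(-89) + H(41, O)) = 1/(-89*(4 - 89) + (⅓)/41) = 1/(-89*(-85) + (⅓)*(1/41)) = 1/(7565 + 1/123) = 1/(930496/123) = 123/930496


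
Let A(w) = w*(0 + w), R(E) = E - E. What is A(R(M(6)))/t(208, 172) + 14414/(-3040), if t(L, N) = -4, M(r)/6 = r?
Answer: -7207/1520 ≈ -4.7414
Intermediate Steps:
M(r) = 6*r
R(E) = 0
A(w) = w**2 (A(w) = w*w = w**2)
A(R(M(6)))/t(208, 172) + 14414/(-3040) = 0**2/(-4) + 14414/(-3040) = 0*(-1/4) + 14414*(-1/3040) = 0 - 7207/1520 = -7207/1520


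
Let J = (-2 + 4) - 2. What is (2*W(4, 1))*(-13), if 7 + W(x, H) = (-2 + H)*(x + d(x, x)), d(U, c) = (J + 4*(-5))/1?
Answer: -234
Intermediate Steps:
J = 0 (J = 2 - 2 = 0)
d(U, c) = -20 (d(U, c) = (0 + 4*(-5))/1 = (0 - 20)*1 = -20*1 = -20)
W(x, H) = -7 + (-20 + x)*(-2 + H) (W(x, H) = -7 + (-2 + H)*(x - 20) = -7 + (-2 + H)*(-20 + x) = -7 + (-20 + x)*(-2 + H))
(2*W(4, 1))*(-13) = (2*(33 - 20*1 - 2*4 + 1*4))*(-13) = (2*(33 - 20 - 8 + 4))*(-13) = (2*9)*(-13) = 18*(-13) = -234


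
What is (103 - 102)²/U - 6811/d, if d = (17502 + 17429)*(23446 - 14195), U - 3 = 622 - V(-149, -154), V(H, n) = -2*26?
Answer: 318535634/218770303037 ≈ 0.0014560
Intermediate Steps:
V(H, n) = -52
U = 677 (U = 3 + (622 - 1*(-52)) = 3 + (622 + 52) = 3 + 674 = 677)
d = 323146681 (d = 34931*9251 = 323146681)
(103 - 102)²/U - 6811/d = (103 - 102)²/677 - 6811/323146681 = 1²*(1/677) - 6811*1/323146681 = 1*(1/677) - 6811/323146681 = 1/677 - 6811/323146681 = 318535634/218770303037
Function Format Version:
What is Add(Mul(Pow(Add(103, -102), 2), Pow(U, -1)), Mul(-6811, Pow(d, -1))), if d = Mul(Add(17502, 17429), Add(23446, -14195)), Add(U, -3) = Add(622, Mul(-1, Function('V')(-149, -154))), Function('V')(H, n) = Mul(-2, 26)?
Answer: Rational(318535634, 218770303037) ≈ 0.0014560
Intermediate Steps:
Function('V')(H, n) = -52
U = 677 (U = Add(3, Add(622, Mul(-1, -52))) = Add(3, Add(622, 52)) = Add(3, 674) = 677)
d = 323146681 (d = Mul(34931, 9251) = 323146681)
Add(Mul(Pow(Add(103, -102), 2), Pow(U, -1)), Mul(-6811, Pow(d, -1))) = Add(Mul(Pow(Add(103, -102), 2), Pow(677, -1)), Mul(-6811, Pow(323146681, -1))) = Add(Mul(Pow(1, 2), Rational(1, 677)), Mul(-6811, Rational(1, 323146681))) = Add(Mul(1, Rational(1, 677)), Rational(-6811, 323146681)) = Add(Rational(1, 677), Rational(-6811, 323146681)) = Rational(318535634, 218770303037)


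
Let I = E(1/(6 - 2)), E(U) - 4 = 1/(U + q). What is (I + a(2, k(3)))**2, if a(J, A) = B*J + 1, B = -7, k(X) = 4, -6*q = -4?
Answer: 7569/121 ≈ 62.554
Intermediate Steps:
q = 2/3 (q = -1/6*(-4) = 2/3 ≈ 0.66667)
E(U) = 4 + 1/(2/3 + U) (E(U) = 4 + 1/(U + 2/3) = 4 + 1/(2/3 + U))
a(J, A) = 1 - 7*J (a(J, A) = -7*J + 1 = 1 - 7*J)
I = 56/11 (I = (11 + 12/(6 - 2))/(2 + 3/(6 - 2)) = (11 + 12/4)/(2 + 3/4) = (11 + 12*(1/4))/(2 + 3*(1/4)) = (11 + 3)/(2 + 3/4) = 14/(11/4) = (4/11)*14 = 56/11 ≈ 5.0909)
(I + a(2, k(3)))**2 = (56/11 + (1 - 7*2))**2 = (56/11 + (1 - 14))**2 = (56/11 - 13)**2 = (-87/11)**2 = 7569/121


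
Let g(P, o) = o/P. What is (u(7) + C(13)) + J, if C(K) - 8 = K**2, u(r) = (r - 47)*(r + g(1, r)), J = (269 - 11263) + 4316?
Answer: -7061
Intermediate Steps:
J = -6678 (J = -10994 + 4316 = -6678)
u(r) = 2*r*(-47 + r) (u(r) = (r - 47)*(r + r/1) = (-47 + r)*(r + r*1) = (-47 + r)*(r + r) = (-47 + r)*(2*r) = 2*r*(-47 + r))
C(K) = 8 + K**2
(u(7) + C(13)) + J = (2*7*(-47 + 7) + (8 + 13**2)) - 6678 = (2*7*(-40) + (8 + 169)) - 6678 = (-560 + 177) - 6678 = -383 - 6678 = -7061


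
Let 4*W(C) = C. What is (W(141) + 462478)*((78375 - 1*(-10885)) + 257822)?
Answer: 321060047673/2 ≈ 1.6053e+11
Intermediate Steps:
W(C) = C/4
(W(141) + 462478)*((78375 - 1*(-10885)) + 257822) = ((¼)*141 + 462478)*((78375 - 1*(-10885)) + 257822) = (141/4 + 462478)*((78375 + 10885) + 257822) = 1850053*(89260 + 257822)/4 = (1850053/4)*347082 = 321060047673/2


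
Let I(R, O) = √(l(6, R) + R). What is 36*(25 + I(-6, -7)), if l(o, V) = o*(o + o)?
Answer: 900 + 36*√66 ≈ 1192.5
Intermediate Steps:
l(o, V) = 2*o² (l(o, V) = o*(2*o) = 2*o²)
I(R, O) = √(72 + R) (I(R, O) = √(2*6² + R) = √(2*36 + R) = √(72 + R))
36*(25 + I(-6, -7)) = 36*(25 + √(72 - 6)) = 36*(25 + √66) = 900 + 36*√66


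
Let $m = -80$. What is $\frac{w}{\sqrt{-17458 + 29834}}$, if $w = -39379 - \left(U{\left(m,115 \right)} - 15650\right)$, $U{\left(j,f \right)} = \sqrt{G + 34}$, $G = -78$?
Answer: $\frac{\sqrt{3094} \left(-23729 - 2 i \sqrt{11}\right)}{6188} \approx -213.3 - 0.059626 i$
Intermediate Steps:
$U{\left(j,f \right)} = 2 i \sqrt{11}$ ($U{\left(j,f \right)} = \sqrt{-78 + 34} = \sqrt{-44} = 2 i \sqrt{11}$)
$w = -23729 - 2 i \sqrt{11}$ ($w = -39379 - \left(2 i \sqrt{11} - 15650\right) = -39379 - \left(-15650 + 2 i \sqrt{11}\right) = -39379 + \left(15650 - 2 i \sqrt{11}\right) = -23729 - 2 i \sqrt{11} \approx -23729.0 - 6.6332 i$)
$\frac{w}{\sqrt{-17458 + 29834}} = \frac{-23729 - 2 i \sqrt{11}}{\sqrt{-17458 + 29834}} = \frac{-23729 - 2 i \sqrt{11}}{\sqrt{12376}} = \frac{-23729 - 2 i \sqrt{11}}{2 \sqrt{3094}} = \left(-23729 - 2 i \sqrt{11}\right) \frac{\sqrt{3094}}{6188} = \frac{\sqrt{3094} \left(-23729 - 2 i \sqrt{11}\right)}{6188}$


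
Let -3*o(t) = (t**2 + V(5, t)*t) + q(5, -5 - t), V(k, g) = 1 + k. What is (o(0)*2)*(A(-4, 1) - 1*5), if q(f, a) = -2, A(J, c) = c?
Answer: -16/3 ≈ -5.3333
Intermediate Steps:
o(t) = 2/3 - 2*t - t**2/3 (o(t) = -((t**2 + (1 + 5)*t) - 2)/3 = -((t**2 + 6*t) - 2)/3 = -(-2 + t**2 + 6*t)/3 = 2/3 - 2*t - t**2/3)
(o(0)*2)*(A(-4, 1) - 1*5) = ((2/3 - 2*0 - 1/3*0**2)*2)*(1 - 1*5) = ((2/3 + 0 - 1/3*0)*2)*(1 - 5) = ((2/3 + 0 + 0)*2)*(-4) = ((2/3)*2)*(-4) = (4/3)*(-4) = -16/3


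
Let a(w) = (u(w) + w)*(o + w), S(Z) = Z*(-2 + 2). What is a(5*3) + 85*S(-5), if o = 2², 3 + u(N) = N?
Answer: 513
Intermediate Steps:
u(N) = -3 + N
o = 4
S(Z) = 0 (S(Z) = Z*0 = 0)
a(w) = (-3 + 2*w)*(4 + w) (a(w) = ((-3 + w) + w)*(4 + w) = (-3 + 2*w)*(4 + w))
a(5*3) + 85*S(-5) = (-12 + 2*(5*3)² + 5*(5*3)) + 85*0 = (-12 + 2*15² + 5*15) + 0 = (-12 + 2*225 + 75) + 0 = (-12 + 450 + 75) + 0 = 513 + 0 = 513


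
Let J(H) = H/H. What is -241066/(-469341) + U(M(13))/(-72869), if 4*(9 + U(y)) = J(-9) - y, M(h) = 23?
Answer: 35146087597/68400818658 ≈ 0.51383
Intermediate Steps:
J(H) = 1
U(y) = -35/4 - y/4 (U(y) = -9 + (1 - y)/4 = -9 + (¼ - y/4) = -35/4 - y/4)
-241066/(-469341) + U(M(13))/(-72869) = -241066/(-469341) + (-35/4 - ¼*23)/(-72869) = -241066*(-1/469341) + (-35/4 - 23/4)*(-1/72869) = 241066/469341 - 29/2*(-1/72869) = 241066/469341 + 29/145738 = 35146087597/68400818658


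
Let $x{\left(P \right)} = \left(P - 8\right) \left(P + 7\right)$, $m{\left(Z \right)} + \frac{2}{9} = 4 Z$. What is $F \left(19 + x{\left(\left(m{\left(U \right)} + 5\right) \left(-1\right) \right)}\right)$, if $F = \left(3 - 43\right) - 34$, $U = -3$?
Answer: $- \frac{47582}{81} \approx -587.43$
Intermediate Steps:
$F = -74$ ($F = -40 - 34 = -74$)
$m{\left(Z \right)} = - \frac{2}{9} + 4 Z$
$x{\left(P \right)} = \left(-8 + P\right) \left(7 + P\right)$
$F \left(19 + x{\left(\left(m{\left(U \right)} + 5\right) \left(-1\right) \right)}\right) = - 74 \left(19 - \left(56 - \left(\left(- \frac{2}{9} + 4 \left(-3\right)\right) + 5\right)^{2} + \left(\left(- \frac{2}{9} + 4 \left(-3\right)\right) + 5\right) \left(-1\right)\right)\right) = - 74 \left(19 - \left(56 - \left(\left(- \frac{2}{9} - 12\right) + 5\right)^{2} + \left(\left(- \frac{2}{9} - 12\right) + 5\right) \left(-1\right)\right)\right) = - 74 \left(19 - \left(56 - \left(- \frac{110}{9} + 5\right)^{2} + \left(- \frac{110}{9} + 5\right) \left(-1\right)\right)\right) = - 74 \left(19 - \left(56 - \frac{4225}{81} + \frac{65}{9}\right)\right) = - 74 \left(19 - \left(\frac{569}{9} - \frac{4225}{81}\right)\right) = - 74 \left(19 - \frac{896}{81}\right) = \left(-74\right) \frac{643}{81} = - \frac{47582}{81}$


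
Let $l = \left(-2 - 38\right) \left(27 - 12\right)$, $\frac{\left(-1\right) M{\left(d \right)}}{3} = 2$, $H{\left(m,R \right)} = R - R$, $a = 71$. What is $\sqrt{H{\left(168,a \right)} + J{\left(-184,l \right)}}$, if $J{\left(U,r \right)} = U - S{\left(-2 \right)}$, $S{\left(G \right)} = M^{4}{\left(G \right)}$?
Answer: $2 i \sqrt{370} \approx 38.471 i$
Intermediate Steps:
$H{\left(m,R \right)} = 0$
$M{\left(d \right)} = -6$ ($M{\left(d \right)} = \left(-3\right) 2 = -6$)
$l = -600$ ($l = \left(-40\right) 15 = -600$)
$S{\left(G \right)} = 1296$ ($S{\left(G \right)} = \left(-6\right)^{4} = 1296$)
$J{\left(U,r \right)} = -1296 + U$ ($J{\left(U,r \right)} = U - 1296 = -1296 + U$)
$\sqrt{H{\left(168,a \right)} + J{\left(-184,l \right)}} = \sqrt{0 - 1480} = \sqrt{-1480} = 2 i \sqrt{370}$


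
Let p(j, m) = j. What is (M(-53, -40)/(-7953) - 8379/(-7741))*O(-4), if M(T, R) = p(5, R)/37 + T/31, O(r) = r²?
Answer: 407722563920/23538035477 ≈ 17.322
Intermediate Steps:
M(T, R) = 5/37 + T/31
(M(-53, -40)/(-7953) - 8379/(-7741))*O(-4) = ((5/37 + (1/31)*(-53))/(-7953) - 8379/(-7741))*(-4)² = ((5/37 - 53/31)*(-1/7953) - 8379*(-1/7741))*16 = (-1806/1147*(-1/7953) + 8379/7741)*16 = (602/3040697 + 8379/7741)*16 = (25482660245/23538035477)*16 = 407722563920/23538035477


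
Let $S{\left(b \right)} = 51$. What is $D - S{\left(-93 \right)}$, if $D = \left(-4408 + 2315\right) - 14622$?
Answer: $-16766$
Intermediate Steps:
$D = -16715$ ($D = -2093 - 14622 = -16715$)
$D - S{\left(-93 \right)} = -16715 - 51 = -16766$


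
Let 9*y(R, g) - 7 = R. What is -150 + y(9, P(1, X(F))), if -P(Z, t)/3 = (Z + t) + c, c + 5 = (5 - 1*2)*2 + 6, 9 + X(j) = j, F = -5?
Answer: -1334/9 ≈ -148.22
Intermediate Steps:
X(j) = -9 + j
c = 7 (c = -5 + ((5 - 1*2)*2 + 6) = -5 + ((5 - 2)*2 + 6) = -5 + (3*2 + 6) = -5 + (6 + 6) = -5 + 12 = 7)
P(Z, t) = -21 - 3*Z - 3*t (P(Z, t) = -3*((Z + t) + 7) = -3*(7 + Z + t) = -21 - 3*Z - 3*t)
y(R, g) = 7/9 + R/9
-150 + y(9, P(1, X(F))) = -150 + (7/9 + (⅑)*9) = -150 + (7/9 + 1) = -150 + 16/9 = -1334/9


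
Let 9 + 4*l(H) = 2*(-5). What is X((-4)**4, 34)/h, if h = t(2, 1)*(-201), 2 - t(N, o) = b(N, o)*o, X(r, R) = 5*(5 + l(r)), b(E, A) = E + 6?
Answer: 5/4824 ≈ 0.0010365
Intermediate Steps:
l(H) = -19/4 (l(H) = -9/4 + (2*(-5))/4 = -9/4 + (1/4)*(-10) = -9/4 - 5/2 = -19/4)
b(E, A) = 6 + E
X(r, R) = 5/4 (X(r, R) = 5*(5 - 19/4) = 5*(1/4) = 5/4)
t(N, o) = 2 - o*(6 + N) (t(N, o) = 2 - (6 + N)*o = 2 - o*(6 + N))
h = 1206 (h = (2 - 1*1*(6 + 2))*(-201) = (2 - 1*1*8)*(-201) = (2 - 8)*(-201) = -6*(-201) = 1206)
X((-4)**4, 34)/h = (5/4)/1206 = (5/4)*(1/1206) = 5/4824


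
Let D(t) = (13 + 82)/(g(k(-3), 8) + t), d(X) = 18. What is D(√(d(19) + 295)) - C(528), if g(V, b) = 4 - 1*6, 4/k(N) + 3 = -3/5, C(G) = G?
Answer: -162962/309 + 95*√313/309 ≈ -521.95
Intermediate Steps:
k(N) = -10/9 (k(N) = 4/(-3 - 3/5) = 4/(-3 - 3*⅕) = 4/(-3 - ⅗) = 4/(-18/5) = 4*(-5/18) = -10/9)
g(V, b) = -2 (g(V, b) = 4 - 6 = -2)
D(t) = 95/(-2 + t) (D(t) = (13 + 82)/(-2 + t) = 95/(-2 + t))
D(√(d(19) + 295)) - C(528) = 95/(-2 + √(18 + 295)) - 1*528 = 95/(-2 + √313) - 528 = -528 + 95/(-2 + √313)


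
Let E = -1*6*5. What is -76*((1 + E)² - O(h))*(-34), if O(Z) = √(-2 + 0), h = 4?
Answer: 2173144 - 2584*I*√2 ≈ 2.1731e+6 - 3654.3*I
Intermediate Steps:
E = -30 (E = -6*5 = -30)
O(Z) = I*√2 (O(Z) = √(-2) = I*√2)
-76*((1 + E)² - O(h))*(-34) = -76*((1 - 30)² - I*√2)*(-34) = -76*((-29)² - I*√2)*(-34) = -76*(841 - I*√2)*(-34) = (-63916 + 76*I*√2)*(-34) = 2173144 - 2584*I*√2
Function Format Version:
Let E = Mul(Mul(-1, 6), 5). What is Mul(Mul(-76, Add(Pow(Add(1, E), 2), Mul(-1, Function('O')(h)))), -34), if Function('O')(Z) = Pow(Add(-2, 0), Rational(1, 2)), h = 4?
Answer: Add(2173144, Mul(-2584, I, Pow(2, Rational(1, 2)))) ≈ Add(2.1731e+6, Mul(-3654.3, I))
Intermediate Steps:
E = -30 (E = Mul(-6, 5) = -30)
Function('O')(Z) = Mul(I, Pow(2, Rational(1, 2))) (Function('O')(Z) = Pow(-2, Rational(1, 2)) = Mul(I, Pow(2, Rational(1, 2))))
Mul(Mul(-76, Add(Pow(Add(1, E), 2), Mul(-1, Function('O')(h)))), -34) = Mul(Mul(-76, Add(Pow(Add(1, -30), 2), Mul(-1, Mul(I, Pow(2, Rational(1, 2)))))), -34) = Mul(Mul(-76, Add(Pow(-29, 2), Mul(-1, I, Pow(2, Rational(1, 2))))), -34) = Mul(Mul(-76, Add(841, Mul(-1, I, Pow(2, Rational(1, 2))))), -34) = Mul(Add(-63916, Mul(76, I, Pow(2, Rational(1, 2)))), -34) = Add(2173144, Mul(-2584, I, Pow(2, Rational(1, 2))))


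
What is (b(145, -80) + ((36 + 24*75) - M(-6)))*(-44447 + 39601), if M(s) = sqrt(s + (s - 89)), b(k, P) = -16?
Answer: -8819720 + 4846*I*sqrt(101) ≈ -8.8197e+6 + 48702.0*I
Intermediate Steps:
M(s) = sqrt(-89 + 2*s) (M(s) = sqrt(s + (-89 + s)) = sqrt(-89 + 2*s))
(b(145, -80) + ((36 + 24*75) - M(-6)))*(-44447 + 39601) = (-16 + ((36 + 24*75) - sqrt(-89 + 2*(-6))))*(-44447 + 39601) = (-16 + ((36 + 1800) - sqrt(-89 - 12)))*(-4846) = (-16 + (1836 - sqrt(-101)))*(-4846) = (-16 + (1836 - I*sqrt(101)))*(-4846) = (1820 - I*sqrt(101))*(-4846) = -8819720 + 4846*I*sqrt(101)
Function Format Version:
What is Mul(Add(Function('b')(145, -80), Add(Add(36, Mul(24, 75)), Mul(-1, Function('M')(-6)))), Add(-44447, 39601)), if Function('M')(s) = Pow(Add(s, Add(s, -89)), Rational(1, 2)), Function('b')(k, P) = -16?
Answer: Add(-8819720, Mul(4846, I, Pow(101, Rational(1, 2)))) ≈ Add(-8.8197e+6, Mul(48702., I))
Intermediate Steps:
Function('M')(s) = Pow(Add(-89, Mul(2, s)), Rational(1, 2)) (Function('M')(s) = Pow(Add(s, Add(-89, s)), Rational(1, 2)) = Pow(Add(-89, Mul(2, s)), Rational(1, 2)))
Mul(Add(Function('b')(145, -80), Add(Add(36, Mul(24, 75)), Mul(-1, Function('M')(-6)))), Add(-44447, 39601)) = Mul(Add(-16, Add(Add(36, Mul(24, 75)), Mul(-1, Pow(Add(-89, Mul(2, -6)), Rational(1, 2))))), Add(-44447, 39601)) = Mul(Add(-16, Add(Add(36, 1800), Mul(-1, Pow(Add(-89, -12), Rational(1, 2))))), -4846) = Mul(Add(-16, Add(1836, Mul(-1, Pow(-101, Rational(1, 2))))), -4846) = Mul(Add(-16, Add(1836, Mul(-1, Mul(I, Pow(101, Rational(1, 2)))))), -4846) = Mul(Add(-16, Add(1836, Mul(-1, I, Pow(101, Rational(1, 2))))), -4846) = Mul(Add(1820, Mul(-1, I, Pow(101, Rational(1, 2)))), -4846) = Add(-8819720, Mul(4846, I, Pow(101, Rational(1, 2))))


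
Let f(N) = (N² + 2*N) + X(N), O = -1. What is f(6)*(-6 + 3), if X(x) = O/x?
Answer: -287/2 ≈ -143.50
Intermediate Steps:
X(x) = -1/x
f(N) = N² - 1/N + 2*N (f(N) = (N² + 2*N) - 1/N = N² - 1/N + 2*N)
f(6)*(-6 + 3) = ((-1 + 6²*(2 + 6))/6)*(-6 + 3) = ((-1 + 36*8)/6)*(-3) = ((-1 + 288)/6)*(-3) = ((⅙)*287)*(-3) = (287/6)*(-3) = -287/2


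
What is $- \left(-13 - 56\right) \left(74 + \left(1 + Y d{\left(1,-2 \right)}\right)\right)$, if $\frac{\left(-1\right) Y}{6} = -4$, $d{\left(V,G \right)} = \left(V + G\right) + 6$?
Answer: $13455$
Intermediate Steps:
$d{\left(V,G \right)} = 6 + G + V$ ($d{\left(V,G \right)} = \left(G + V\right) + 6 = 6 + G + V$)
$Y = 24$ ($Y = \left(-6\right) \left(-4\right) = 24$)
$- \left(-13 - 56\right) \left(74 + \left(1 + Y d{\left(1,-2 \right)}\right)\right) = - \left(-13 - 56\right) \left(74 + \left(1 + 24 \left(6 - 2 + 1\right)\right)\right) = - \left(-13 - 56\right) \left(74 + \left(1 + 24 \cdot 5\right)\right) = - \left(-69\right) \left(74 + \left(1 + 120\right)\right) = - \left(-69\right) \left(74 + 121\right) = - \left(-69\right) 195 = \left(-1\right) \left(-13455\right) = 13455$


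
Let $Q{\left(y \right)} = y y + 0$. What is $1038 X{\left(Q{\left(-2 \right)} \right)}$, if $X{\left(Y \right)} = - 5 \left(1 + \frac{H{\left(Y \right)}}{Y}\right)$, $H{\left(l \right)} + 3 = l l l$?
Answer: $- \frac{168675}{2} \approx -84338.0$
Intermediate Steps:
$H{\left(l \right)} = -3 + l^{3}$ ($H{\left(l \right)} = -3 + l l l = -3 + l^{2} l = -3 + l^{3}$)
$Q{\left(y \right)} = y^{2}$ ($Q{\left(y \right)} = y^{2} + 0 = y^{2}$)
$X{\left(Y \right)} = -5 - \frac{5 \left(-3 + Y^{3}\right)}{Y}$ ($X{\left(Y \right)} = - 5 \left(1 + \frac{-3 + Y^{3}}{Y}\right) = -5 - \frac{5 \left(-3 + Y^{3}\right)}{Y}$)
$1038 X{\left(Q{\left(-2 \right)} \right)} = 1038 \left(-5 - 5 \left(\left(-2\right)^{2}\right)^{2} + \frac{15}{\left(-2\right)^{2}}\right) = 1038 \left(-5 - 5 \cdot 4^{2} + \frac{15}{4}\right) = 1038 \left(-5 - 80 + 15 \cdot \frac{1}{4}\right) = 1038 \left(-5 - 80 + \frac{15}{4}\right) = 1038 \left(- \frac{325}{4}\right) = - \frac{168675}{2}$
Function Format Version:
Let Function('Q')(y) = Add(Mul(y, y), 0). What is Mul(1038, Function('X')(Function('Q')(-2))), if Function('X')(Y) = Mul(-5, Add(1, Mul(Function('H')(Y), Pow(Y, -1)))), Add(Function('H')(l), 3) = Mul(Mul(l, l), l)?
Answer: Rational(-168675, 2) ≈ -84338.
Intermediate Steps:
Function('H')(l) = Add(-3, Pow(l, 3)) (Function('H')(l) = Add(-3, Mul(Mul(l, l), l)) = Add(-3, Mul(Pow(l, 2), l)) = Add(-3, Pow(l, 3)))
Function('Q')(y) = Pow(y, 2) (Function('Q')(y) = Add(Pow(y, 2), 0) = Pow(y, 2))
Function('X')(Y) = Add(-5, Mul(-5, Pow(Y, -1), Add(-3, Pow(Y, 3)))) (Function('X')(Y) = Mul(-5, Add(1, Mul(Add(-3, Pow(Y, 3)), Pow(Y, -1)))) = Mul(-5, Add(1, Mul(Pow(Y, -1), Add(-3, Pow(Y, 3))))) = Add(-5, Mul(-5, Pow(Y, -1), Add(-3, Pow(Y, 3)))))
Mul(1038, Function('X')(Function('Q')(-2))) = Mul(1038, Add(-5, Mul(-5, Pow(Pow(-2, 2), 2)), Mul(15, Pow(Pow(-2, 2), -1)))) = Mul(1038, Add(-5, Mul(-5, Pow(4, 2)), Mul(15, Pow(4, -1)))) = Mul(1038, Add(-5, Mul(-5, 16), Mul(15, Rational(1, 4)))) = Mul(1038, Add(-5, -80, Rational(15, 4))) = Mul(1038, Rational(-325, 4)) = Rational(-168675, 2)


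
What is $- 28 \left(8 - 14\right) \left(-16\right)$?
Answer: $-2688$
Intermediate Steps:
$- 28 \left(8 - 14\right) \left(-16\right) = \left(-28\right) \left(-6\right) \left(-16\right) = 168 \left(-16\right) = -2688$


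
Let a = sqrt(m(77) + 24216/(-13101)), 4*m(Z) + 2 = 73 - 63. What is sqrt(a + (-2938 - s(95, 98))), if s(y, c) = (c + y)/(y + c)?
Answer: sqrt(-56048754971 + 4367*sqrt(2890954))/4367 ≈ 54.209*I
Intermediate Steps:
m(Z) = 2 (m(Z) = -1/2 + (73 - 63)/4 = -1/2 + (1/4)*10 = -1/2 + 5/2 = 2)
a = sqrt(2890954)/4367 (a = sqrt(2 + 24216/(-13101)) = sqrt(2 + 24216*(-1/13101)) = sqrt(2 - 8072/4367) = sqrt(662/4367) = sqrt(2890954)/4367 ≈ 0.38935)
s(y, c) = 1 (s(y, c) = (c + y)/(c + y) = 1)
sqrt(a + (-2938 - s(95, 98))) = sqrt(sqrt(2890954)/4367 + (-2938 - 1*1)) = sqrt(sqrt(2890954)/4367 + (-2938 - 1)) = sqrt(sqrt(2890954)/4367 - 2939) = sqrt(-2939 + sqrt(2890954)/4367)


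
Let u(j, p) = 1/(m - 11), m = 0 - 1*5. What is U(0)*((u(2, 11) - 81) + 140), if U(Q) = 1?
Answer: 943/16 ≈ 58.938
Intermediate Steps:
m = -5 (m = 0 - 5 = -5)
u(j, p) = -1/16 (u(j, p) = 1/(-5 - 11) = 1/(-16) = -1/16)
U(0)*((u(2, 11) - 81) + 140) = 1*((-1/16 - 81) + 140) = 1*(-1297/16 + 140) = 1*(943/16) = 943/16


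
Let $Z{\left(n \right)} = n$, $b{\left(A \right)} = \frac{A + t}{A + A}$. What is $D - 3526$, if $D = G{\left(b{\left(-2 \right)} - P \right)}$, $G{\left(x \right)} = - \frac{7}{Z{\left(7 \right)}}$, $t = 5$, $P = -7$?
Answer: $-3527$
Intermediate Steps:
$b{\left(A \right)} = \frac{5 + A}{2 A}$ ($b{\left(A \right)} = \frac{A + 5}{A + A} = \frac{5 + A}{2 A}$)
$G{\left(x \right)} = -1$ ($G{\left(x \right)} = - \frac{7}{7} = \left(-7\right) \frac{1}{7} = -1$)
$D = -1$
$D - 3526 = -1 - 3526 = -3527$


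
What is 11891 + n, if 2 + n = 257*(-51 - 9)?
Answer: -3531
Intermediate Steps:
n = -15422 (n = -2 + 257*(-51 - 9) = -2 + 257*(-60) = -2 - 15420 = -15422)
11891 + n = 11891 - 15422 = -3531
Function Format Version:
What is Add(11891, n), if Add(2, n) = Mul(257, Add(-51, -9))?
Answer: -3531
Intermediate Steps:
n = -15422 (n = Add(-2, Mul(257, Add(-51, -9))) = Add(-2, Mul(257, -60)) = Add(-2, -15420) = -15422)
Add(11891, n) = Add(11891, -15422) = -3531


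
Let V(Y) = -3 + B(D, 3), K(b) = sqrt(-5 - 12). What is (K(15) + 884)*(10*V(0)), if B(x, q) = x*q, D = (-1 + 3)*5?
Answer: 238680 + 270*I*sqrt(17) ≈ 2.3868e+5 + 1113.2*I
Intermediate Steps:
D = 10 (D = 2*5 = 10)
B(x, q) = q*x
K(b) = I*sqrt(17) (K(b) = sqrt(-17) = I*sqrt(17))
V(Y) = 27 (V(Y) = -3 + 3*10 = -3 + 30 = 27)
(K(15) + 884)*(10*V(0)) = (I*sqrt(17) + 884)*(10*27) = (884 + I*sqrt(17))*270 = 238680 + 270*I*sqrt(17)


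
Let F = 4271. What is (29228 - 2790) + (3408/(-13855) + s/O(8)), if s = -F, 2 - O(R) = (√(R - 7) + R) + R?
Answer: 1110720187/41565 ≈ 26723.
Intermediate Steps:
O(R) = 2 - √(-7 + R) - 2*R (O(R) = 2 - ((√(R - 7) + R) + R) = 2 - ((√(-7 + R) + R) + R) = 2 - ((R + √(-7 + R)) + R) = 2 - (√(-7 + R) + 2*R) = 2 + (-√(-7 + R) - 2*R) = 2 - √(-7 + R) - 2*R)
s = -4271 (s = -1*4271 = -4271)
(29228 - 2790) + (3408/(-13855) + s/O(8)) = (29228 - 2790) + (3408/(-13855) - 4271/(2 - √(-7 + 8) - 2*8)) = 26438 + (3408*(-1/13855) - 4271/(2 - √1 - 16)) = 26438 + (-3408/13855 - 4271/(2 - 1*1 - 16)) = 26438 + (-3408/13855 - 4271/(2 - 1 - 16)) = 26438 + (-3408/13855 - 4271/(-15)) = 26438 + (-3408/13855 - 4271*(-1/15)) = 26438 + (-3408/13855 + 4271/15) = 26438 + 11824717/41565 = 1110720187/41565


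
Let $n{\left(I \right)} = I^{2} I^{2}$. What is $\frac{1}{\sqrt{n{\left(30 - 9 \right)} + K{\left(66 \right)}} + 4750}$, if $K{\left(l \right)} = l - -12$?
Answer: $\frac{4750}{22367941} - \frac{\sqrt{194559}}{22367941} \approx 0.00019264$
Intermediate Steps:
$K{\left(l \right)} = 12 + l$ ($K{\left(l \right)} = l + 12 = 12 + l$)
$n{\left(I \right)} = I^{4}$
$\frac{1}{\sqrt{n{\left(30 - 9 \right)} + K{\left(66 \right)}} + 4750} = \frac{1}{\sqrt{\left(30 - 9\right)^{4} + \left(12 + 66\right)} + 4750} = \frac{1}{\sqrt{\left(30 - 9\right)^{4} + 78} + 4750} = \frac{1}{\sqrt{21^{4} + 78} + 4750} = \frac{1}{\sqrt{194481 + 78} + 4750} = \frac{1}{\sqrt{194559} + 4750} = \frac{1}{4750 + \sqrt{194559}}$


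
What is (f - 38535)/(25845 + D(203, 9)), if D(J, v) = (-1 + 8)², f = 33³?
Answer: -1299/12947 ≈ -0.10033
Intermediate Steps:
f = 35937
D(J, v) = 49 (D(J, v) = 7² = 49)
(f - 38535)/(25845 + D(203, 9)) = (35937 - 38535)/(25845 + 49) = -2598/25894 = -2598*1/25894 = -1299/12947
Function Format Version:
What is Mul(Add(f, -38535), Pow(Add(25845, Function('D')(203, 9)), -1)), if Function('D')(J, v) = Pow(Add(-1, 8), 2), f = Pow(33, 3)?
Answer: Rational(-1299, 12947) ≈ -0.10033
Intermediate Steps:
f = 35937
Function('D')(J, v) = 49 (Function('D')(J, v) = Pow(7, 2) = 49)
Mul(Add(f, -38535), Pow(Add(25845, Function('D')(203, 9)), -1)) = Mul(Add(35937, -38535), Pow(Add(25845, 49), -1)) = Mul(-2598, Pow(25894, -1)) = Mul(-2598, Rational(1, 25894)) = Rational(-1299, 12947)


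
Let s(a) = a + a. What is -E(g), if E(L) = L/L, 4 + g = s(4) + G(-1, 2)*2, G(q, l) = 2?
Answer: -1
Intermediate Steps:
s(a) = 2*a
g = 8 (g = -4 + (2*4 + 2*2) = -4 + (8 + 4) = -4 + 12 = 8)
E(L) = 1
-E(g) = -1*1 = -1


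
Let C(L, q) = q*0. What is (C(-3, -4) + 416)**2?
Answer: 173056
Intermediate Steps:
C(L, q) = 0
(C(-3, -4) + 416)**2 = (0 + 416)**2 = 416**2 = 173056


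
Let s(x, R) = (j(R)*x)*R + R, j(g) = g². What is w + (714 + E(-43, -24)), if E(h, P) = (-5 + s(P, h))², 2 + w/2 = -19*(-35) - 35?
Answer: 3640921936370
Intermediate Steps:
w = 1256 (w = -4 + 2*(-19*(-35) - 35) = -4 + 2*(665 - 35) = -4 + 2*630 = -4 + 1260 = 1256)
s(x, R) = R + x*R³ (s(x, R) = (R²*x)*R + R = (x*R²)*R + R = x*R³ + R = R + x*R³)
E(h, P) = (-5 + h + P*h³)² (E(h, P) = (-5 + (h + P*h³))² = (-5 + h + P*h³)²)
w + (714 + E(-43, -24)) = 1256 + (714 + (-5 - 43 - 24*(-43)³)²) = 1256 + (714 + (-5 - 43 - 24*(-79507))²) = 1256 + (714 + (-5 - 43 + 1908168)²) = 1256 + (714 + 1908120²) = 1256 + (714 + 3640921934400) = 1256 + 3640921935114 = 3640921936370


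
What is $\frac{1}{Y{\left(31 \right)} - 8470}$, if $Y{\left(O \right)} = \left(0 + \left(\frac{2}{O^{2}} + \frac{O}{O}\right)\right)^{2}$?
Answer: $- \frac{923521}{7821295501} \approx -0.00011808$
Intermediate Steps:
$Y{\left(O \right)} = \left(1 + \frac{2}{O^{2}}\right)^{2}$ ($Y{\left(O \right)} = \left(0 + \left(\frac{2}{O^{2}} + 1\right)\right)^{2} = \left(0 + \left(1 + \frac{2}{O^{2}}\right)\right)^{2} = \left(1 + \frac{2}{O^{2}}\right)^{2}$)
$\frac{1}{Y{\left(31 \right)} - 8470} = \frac{1}{\frac{\left(2 + 31^{2}\right)^{2}}{923521} - 8470} = \frac{1}{\frac{\left(2 + 961\right)^{2}}{923521} - 8470} = \frac{1}{\frac{963^{2}}{923521} - 8470} = \frac{1}{\frac{1}{923521} \cdot 927369 - 8470} = \frac{1}{\frac{927369}{923521} - 8470} = \frac{1}{- \frac{7821295501}{923521}} = - \frac{923521}{7821295501}$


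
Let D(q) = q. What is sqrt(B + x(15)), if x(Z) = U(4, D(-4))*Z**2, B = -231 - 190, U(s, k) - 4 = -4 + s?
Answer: sqrt(479) ≈ 21.886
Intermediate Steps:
U(s, k) = s (U(s, k) = 4 + (-4 + s) = s)
B = -421
x(Z) = 4*Z**2
sqrt(B + x(15)) = sqrt(-421 + 4*15**2) = sqrt(-421 + 4*225) = sqrt(-421 + 900) = sqrt(479)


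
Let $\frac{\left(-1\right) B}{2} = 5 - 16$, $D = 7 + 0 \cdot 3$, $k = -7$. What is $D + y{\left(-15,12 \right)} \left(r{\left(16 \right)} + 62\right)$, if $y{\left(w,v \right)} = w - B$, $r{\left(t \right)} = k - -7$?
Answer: $-2287$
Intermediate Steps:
$r{\left(t \right)} = 0$ ($r{\left(t \right)} = -7 - -7 = -7 + 7 = 0$)
$D = 7$ ($D = 7 + 0 = 7$)
$B = 22$ ($B = - 2 \left(5 - 16\right) = \left(-2\right) \left(-11\right) = 22$)
$y{\left(w,v \right)} = -22 + w$ ($y{\left(w,v \right)} = w - 22 = -22 + w$)
$D + y{\left(-15,12 \right)} \left(r{\left(16 \right)} + 62\right) = 7 + \left(-22 - 15\right) \left(0 + 62\right) = 7 - 2294 = -2287$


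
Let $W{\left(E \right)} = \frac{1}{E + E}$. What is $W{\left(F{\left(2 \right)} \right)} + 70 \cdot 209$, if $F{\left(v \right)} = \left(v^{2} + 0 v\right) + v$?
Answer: $\frac{175561}{12} \approx 14630.0$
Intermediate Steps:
$F{\left(v \right)} = v + v^{2}$ ($F{\left(v \right)} = \left(v^{2} + 0\right) + v = v^{2} + v = v + v^{2}$)
$W{\left(E \right)} = \frac{1}{2 E}$
$W{\left(F{\left(2 \right)} \right)} + 70 \cdot 209 = \frac{1}{2 \cdot 2 \left(1 + 2\right)} + 70 \cdot 209 = \frac{1}{2 \cdot 2 \cdot 3} + 14630 = \frac{1}{2 \cdot 6} + 14630 = \frac{1}{2} \cdot \frac{1}{6} + 14630 = \frac{1}{12} + 14630 = \frac{175561}{12}$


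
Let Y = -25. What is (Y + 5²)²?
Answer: 0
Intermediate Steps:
(Y + 5²)² = (-25 + 5²)² = (-25 + 25)² = 0² = 0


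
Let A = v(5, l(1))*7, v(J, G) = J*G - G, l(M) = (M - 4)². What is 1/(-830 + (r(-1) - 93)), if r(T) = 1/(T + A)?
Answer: -251/231672 ≈ -0.0010834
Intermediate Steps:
l(M) = (-4 + M)²
v(J, G) = -G + G*J (v(J, G) = G*J - G = -G + G*J)
A = 252 (A = ((-4 + 1)²*(-1 + 5))*7 = ((-3)²*4)*7 = (9*4)*7 = 36*7 = 252)
r(T) = 1/(252 + T) (r(T) = 1/(T + 252) = 1/(252 + T))
1/(-830 + (r(-1) - 93)) = 1/(-830 + (1/(252 - 1) - 93)) = 1/(-830 + (1/251 - 93)) = 1/(-830 - 23342/251) = 1/(-231672/251) = -251/231672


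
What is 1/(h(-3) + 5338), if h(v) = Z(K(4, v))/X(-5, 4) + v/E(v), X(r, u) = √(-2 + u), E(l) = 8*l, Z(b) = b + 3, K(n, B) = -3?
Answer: 8/42705 ≈ 0.00018733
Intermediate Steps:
Z(b) = 3 + b
h(v) = ⅛ (h(v) = (3 - 3)/(√(-2 + 4)) + v/((8*v)) = 0/(√2) + v*(1/(8*v)) = 0*(√2/2) + ⅛ = 0 + ⅛ = ⅛)
1/(h(-3) + 5338) = 1/(⅛ + 5338) = 1/(42705/8) = 8/42705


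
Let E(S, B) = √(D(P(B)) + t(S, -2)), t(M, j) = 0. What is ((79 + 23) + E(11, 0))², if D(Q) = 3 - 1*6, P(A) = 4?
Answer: (102 + I*√3)² ≈ 10401.0 + 353.34*I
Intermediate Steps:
D(Q) = -3 (D(Q) = 3 - 6 = -3)
E(S, B) = I*√3 (E(S, B) = √(-3 + 0) = √(-3) = I*√3)
((79 + 23) + E(11, 0))² = ((79 + 23) + I*√3)² = (102 + I*√3)²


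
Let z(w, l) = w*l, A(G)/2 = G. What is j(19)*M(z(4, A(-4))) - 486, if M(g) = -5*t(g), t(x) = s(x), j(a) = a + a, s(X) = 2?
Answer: -866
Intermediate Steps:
A(G) = 2*G
j(a) = 2*a
t(x) = 2
z(w, l) = l*w
M(g) = -10 (M(g) = -5*2 = -10)
j(19)*M(z(4, A(-4))) - 486 = (2*19)*(-10) - 486 = 38*(-10) - 486 = -380 - 486 = -866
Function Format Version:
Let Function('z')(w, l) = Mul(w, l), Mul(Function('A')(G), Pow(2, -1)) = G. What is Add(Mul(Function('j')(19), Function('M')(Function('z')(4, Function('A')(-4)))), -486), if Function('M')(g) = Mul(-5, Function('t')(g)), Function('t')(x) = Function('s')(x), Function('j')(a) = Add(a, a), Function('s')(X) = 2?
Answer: -866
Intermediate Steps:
Function('A')(G) = Mul(2, G)
Function('j')(a) = Mul(2, a)
Function('t')(x) = 2
Function('z')(w, l) = Mul(l, w)
Function('M')(g) = -10 (Function('M')(g) = Mul(-5, 2) = -10)
Add(Mul(Function('j')(19), Function('M')(Function('z')(4, Function('A')(-4)))), -486) = Add(Mul(Mul(2, 19), -10), -486) = Add(Mul(38, -10), -486) = Add(-380, -486) = -866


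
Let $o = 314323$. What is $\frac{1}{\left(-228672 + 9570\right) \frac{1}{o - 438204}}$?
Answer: $\frac{123881}{219102} \approx 0.5654$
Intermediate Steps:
$\frac{1}{\left(-228672 + 9570\right) \frac{1}{o - 438204}} = \frac{1}{\left(-228672 + 9570\right) \frac{1}{314323 - 438204}} = \frac{1}{\left(-219102\right) \frac{1}{-123881}} = \frac{1}{\left(-219102\right) \left(- \frac{1}{123881}\right)} = \frac{1}{\frac{219102}{123881}} = \frac{123881}{219102}$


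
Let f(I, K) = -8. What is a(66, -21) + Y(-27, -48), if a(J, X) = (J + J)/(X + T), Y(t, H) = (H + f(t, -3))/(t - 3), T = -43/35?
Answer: -23758/5835 ≈ -4.0716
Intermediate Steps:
T = -43/35 (T = -43*1/35 = -43/35 ≈ -1.2286)
Y(t, H) = (-8 + H)/(-3 + t) (Y(t, H) = (H - 8)/(t - 3) = (-8 + H)/(-3 + t))
a(J, X) = 2*J/(-43/35 + X) (a(J, X) = (J + J)/(X - 43/35) = (2*J)/(-43/35 + X) = 2*J/(-43/35 + X))
a(66, -21) + Y(-27, -48) = 70*66/(-43 + 35*(-21)) + (-8 - 48)/(-3 - 27) = 70*66/(-43 - 735) - 56/(-30) = 70*66/(-778) - 1/30*(-56) = 70*66*(-1/778) + 28/15 = -2310/389 + 28/15 = -23758/5835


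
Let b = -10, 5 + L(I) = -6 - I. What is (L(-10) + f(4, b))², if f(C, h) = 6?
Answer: 25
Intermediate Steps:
L(I) = -11 - I (L(I) = -5 + (-6 - I) = -11 - I)
(L(-10) + f(4, b))² = ((-11 - 1*(-10)) + 6)² = ((-11 + 10) + 6)² = (-1 + 6)² = 5² = 25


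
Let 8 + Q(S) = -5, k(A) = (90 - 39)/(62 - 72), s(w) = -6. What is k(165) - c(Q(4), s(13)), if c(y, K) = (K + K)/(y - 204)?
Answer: -11187/2170 ≈ -5.1553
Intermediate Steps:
k(A) = -51/10 (k(A) = 51/(-10) = 51*(-⅒) = -51/10)
Q(S) = -13 (Q(S) = -8 - 5 = -13)
c(y, K) = 2*K/(-204 + y) (c(y, K) = (2*K)/(-204 + y) = 2*K/(-204 + y))
k(165) - c(Q(4), s(13)) = -51/10 - 2*(-6)/(-204 - 13) = -51/10 - 2*(-6)/(-217) = -51/10 - 2*(-6)*(-1)/217 = -51/10 - 1*12/217 = -51/10 - 12/217 = -11187/2170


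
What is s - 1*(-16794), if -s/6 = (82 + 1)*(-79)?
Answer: 56136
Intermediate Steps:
s = 39342 (s = -6*(82 + 1)*(-79) = -498*(-79) = -6*(-6557) = 39342)
s - 1*(-16794) = 39342 - 1*(-16794) = 39342 + 16794 = 56136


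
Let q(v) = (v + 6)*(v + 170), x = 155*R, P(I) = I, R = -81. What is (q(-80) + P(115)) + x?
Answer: -19100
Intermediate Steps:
x = -12555 (x = 155*(-81) = -12555)
q(v) = (6 + v)*(170 + v)
(q(-80) + P(115)) + x = ((1020 + (-80)² + 176*(-80)) + 115) - 12555 = ((1020 + 6400 - 14080) + 115) - 12555 = (-6660 + 115) - 12555 = -6545 - 12555 = -19100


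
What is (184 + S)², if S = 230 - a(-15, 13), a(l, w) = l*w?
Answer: 370881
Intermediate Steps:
S = 425 (S = 230 - (-15)*13 = 230 - 1*(-195) = 230 + 195 = 425)
(184 + S)² = (184 + 425)² = 609² = 370881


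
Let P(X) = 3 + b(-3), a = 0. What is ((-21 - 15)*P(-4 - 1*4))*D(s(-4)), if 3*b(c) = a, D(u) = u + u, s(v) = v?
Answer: 864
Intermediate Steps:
D(u) = 2*u
b(c) = 0 (b(c) = (⅓)*0 = 0)
P(X) = 3 (P(X) = 3 + 0 = 3)
((-21 - 15)*P(-4 - 1*4))*D(s(-4)) = ((-21 - 15)*3)*(2*(-4)) = -36*3*(-8) = -108*(-8) = 864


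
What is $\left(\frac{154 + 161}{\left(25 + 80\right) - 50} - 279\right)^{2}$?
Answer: $\frac{9036036}{121} \approx 74678.0$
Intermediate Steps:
$\left(\frac{154 + 161}{\left(25 + 80\right) - 50} - 279\right)^{2} = \left(\frac{315}{105 - 50} - 279\right)^{2} = \left(\frac{315}{55} - 279\right)^{2} = \left(315 \cdot \frac{1}{55} - 279\right)^{2} = \left(\frac{63}{11} - 279\right)^{2} = \left(- \frac{3006}{11}\right)^{2} = \frac{9036036}{121}$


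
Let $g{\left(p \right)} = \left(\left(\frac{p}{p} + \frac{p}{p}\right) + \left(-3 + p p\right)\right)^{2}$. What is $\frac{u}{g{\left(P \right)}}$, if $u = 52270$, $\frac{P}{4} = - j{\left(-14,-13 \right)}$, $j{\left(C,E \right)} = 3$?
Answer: $\frac{52270}{20449} \approx 2.5561$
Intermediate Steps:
$P = -12$ ($P = 4 \left(\left(-1\right) 3\right) = 4 \left(-3\right) = -12$)
$g{\left(p \right)} = \left(-1 + p^{2}\right)^{2}$ ($g{\left(p \right)} = \left(\left(1 + 1\right) + \left(-3 + p^{2}\right)\right)^{2} = \left(2 + \left(-3 + p^{2}\right)\right)^{2} = \left(-1 + p^{2}\right)^{2}$)
$\frac{u}{g{\left(P \right)}} = \frac{52270}{\left(-1 + \left(-12\right)^{2}\right)^{2}} = \frac{52270}{\left(-1 + 144\right)^{2}} = \frac{52270}{143^{2}} = \frac{52270}{20449}$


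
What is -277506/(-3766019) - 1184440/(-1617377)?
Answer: 4909455366122/6091072512163 ≈ 0.80601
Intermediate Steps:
-277506/(-3766019) - 1184440/(-1617377) = -277506*(-1/3766019) - 1184440*(-1/1617377) = 277506/3766019 + 1184440/1617377 = 4909455366122/6091072512163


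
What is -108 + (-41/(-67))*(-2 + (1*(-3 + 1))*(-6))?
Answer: -6826/67 ≈ -101.88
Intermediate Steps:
-108 + (-41/(-67))*(-2 + (1*(-3 + 1))*(-6)) = -108 + (-41*(-1/67))*(-2 + (1*(-2))*(-6)) = -108 + 41*(-2 - 2*(-6))/67 = -108 + 41*(-2 + 12)/67 = -108 + (41/67)*10 = -108 + 410/67 = -6826/67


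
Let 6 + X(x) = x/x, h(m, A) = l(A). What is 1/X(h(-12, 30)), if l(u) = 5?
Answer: -1/5 ≈ -0.20000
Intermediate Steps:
h(m, A) = 5
X(x) = -5 (X(x) = -6 + x/x = -6 + 1 = -5)
1/X(h(-12, 30)) = 1/(-5) = -1/5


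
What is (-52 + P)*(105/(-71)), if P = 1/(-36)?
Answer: 65555/852 ≈ 76.943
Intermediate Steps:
P = -1/36 ≈ -0.027778
(-52 + P)*(105/(-71)) = (-52 - 1/36)*(105/(-71)) = -65555*(-1)/(12*71) = -1873/36*(-105/71) = 65555/852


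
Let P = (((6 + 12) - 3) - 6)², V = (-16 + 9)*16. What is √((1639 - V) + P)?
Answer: 2*√458 ≈ 42.802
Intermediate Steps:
V = -112 (V = -7*16 = -112)
P = 81 (P = ((18 - 3) - 6)² = (15 - 6)² = 9² = 81)
√((1639 - V) + P) = √((1639 - 1*(-112)) + 81) = √((1639 + 112) + 81) = √(1751 + 81) = √1832 = 2*√458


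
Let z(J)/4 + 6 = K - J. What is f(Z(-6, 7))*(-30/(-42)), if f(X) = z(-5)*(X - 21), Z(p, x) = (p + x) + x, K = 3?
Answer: -520/7 ≈ -74.286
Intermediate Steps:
Z(p, x) = p + 2*x
z(J) = -12 - 4*J (z(J) = -24 + 4*(3 - J) = -24 + (12 - 4*J) = -12 - 4*J)
f(X) = -168 + 8*X (f(X) = (-12 - 4*(-5))*(X - 21) = (-12 + 20)*(-21 + X) = 8*(-21 + X) = -168 + 8*X)
f(Z(-6, 7))*(-30/(-42)) = (-168 + 8*(-6 + 2*7))*(-30/(-42)) = (-168 + 8*(-6 + 14))*(-30*(-1/42)) = (-168 + 8*8)*(5/7) = (-168 + 64)*(5/7) = -104*5/7 = -520/7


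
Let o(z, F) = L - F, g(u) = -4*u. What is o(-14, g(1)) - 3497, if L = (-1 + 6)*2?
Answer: -3483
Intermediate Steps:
L = 10 (L = 5*2 = 10)
o(z, F) = 10 - F
o(-14, g(1)) - 3497 = (10 - (-4)) - 3497 = (10 - 1*(-4)) - 3497 = (10 + 4) - 3497 = 14 - 3497 = -3483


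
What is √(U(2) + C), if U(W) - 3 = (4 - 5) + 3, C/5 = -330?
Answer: I*√1645 ≈ 40.559*I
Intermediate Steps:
C = -1650 (C = 5*(-330) = -1650)
U(W) = 5 (U(W) = 3 + ((4 - 5) + 3) = 3 + (-1 + 3) = 3 + 2 = 5)
√(U(2) + C) = √(5 - 1650) = √(-1645) = I*√1645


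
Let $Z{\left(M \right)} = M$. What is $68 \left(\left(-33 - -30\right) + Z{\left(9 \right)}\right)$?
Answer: $408$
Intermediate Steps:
$68 \left(\left(-33 - -30\right) + Z{\left(9 \right)}\right) = 68 \left(\left(-33 - -30\right) + 9\right) = 68 \left(\left(-33 + 30\right) + 9\right) = 68 \left(-3 + 9\right) = 68 \cdot 6 = 408$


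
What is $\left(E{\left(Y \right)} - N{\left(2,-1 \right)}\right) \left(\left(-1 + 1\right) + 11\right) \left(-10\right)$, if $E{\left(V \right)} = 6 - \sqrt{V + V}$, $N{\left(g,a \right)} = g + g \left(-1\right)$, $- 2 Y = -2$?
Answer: $-660 + 110 \sqrt{2} \approx -504.44$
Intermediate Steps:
$Y = 1$ ($Y = \left(- \frac{1}{2}\right) \left(-2\right) = 1$)
$N{\left(g,a \right)} = 0$ ($N{\left(g,a \right)} = g - g = 0$)
$E{\left(V \right)} = 6 - \sqrt{2} \sqrt{V}$ ($E{\left(V \right)} = 6 - \sqrt{2 V} = 6 - \sqrt{2} \sqrt{V}$)
$\left(E{\left(Y \right)} - N{\left(2,-1 \right)}\right) \left(\left(-1 + 1\right) + 11\right) \left(-10\right) = \left(\left(6 - \sqrt{2} \sqrt{1}\right) - 0\right) \left(\left(-1 + 1\right) + 11\right) \left(-10\right) = \left(\left(6 - \sqrt{2} \cdot 1\right) + 0\right) \left(0 + 11\right) \left(-10\right) = \left(\left(6 - \sqrt{2}\right) + 0\right) 11 \left(-10\right) = \left(6 - \sqrt{2}\right) 11 \left(-10\right) = \left(66 - 11 \sqrt{2}\right) \left(-10\right) = -660 + 110 \sqrt{2}$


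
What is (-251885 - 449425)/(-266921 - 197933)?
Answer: 350655/232427 ≈ 1.5087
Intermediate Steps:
(-251885 - 449425)/(-266921 - 197933) = -701310/(-464854) = -701310*(-1/464854) = 350655/232427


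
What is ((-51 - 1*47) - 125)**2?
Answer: 49729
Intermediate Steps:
((-51 - 1*47) - 125)**2 = ((-51 - 47) - 125)**2 = (-98 - 125)**2 = (-223)**2 = 49729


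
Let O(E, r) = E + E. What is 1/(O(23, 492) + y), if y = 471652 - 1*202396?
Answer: 1/269302 ≈ 3.7133e-6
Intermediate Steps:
O(E, r) = 2*E
y = 269256 (y = 471652 - 202396 = 269256)
1/(O(23, 492) + y) = 1/(2*23 + 269256) = 1/(46 + 269256) = 1/269302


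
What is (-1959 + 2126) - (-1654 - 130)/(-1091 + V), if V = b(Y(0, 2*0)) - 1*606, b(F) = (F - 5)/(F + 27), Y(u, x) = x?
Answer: 950555/5728 ≈ 165.95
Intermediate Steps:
b(F) = (-5 + F)/(27 + F)
V = -16367/27 (V = (-5 + 2*0)/(27 + 2*0) - 1*606 = (-5 + 0)/(27 + 0) - 606 = -5/27 - 606 = -16367/27 ≈ -606.19)
(-1959 + 2126) - (-1654 - 130)/(-1091 + V) = (-1959 + 2126) - (-1654 - 130)/(-1091 - 16367/27) = 167 - (-1784)/(-45824/27) = 167 - (-1784)*(-27)/45824 = 167 - 1*6021/5728 = 167 - 6021/5728 = 950555/5728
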